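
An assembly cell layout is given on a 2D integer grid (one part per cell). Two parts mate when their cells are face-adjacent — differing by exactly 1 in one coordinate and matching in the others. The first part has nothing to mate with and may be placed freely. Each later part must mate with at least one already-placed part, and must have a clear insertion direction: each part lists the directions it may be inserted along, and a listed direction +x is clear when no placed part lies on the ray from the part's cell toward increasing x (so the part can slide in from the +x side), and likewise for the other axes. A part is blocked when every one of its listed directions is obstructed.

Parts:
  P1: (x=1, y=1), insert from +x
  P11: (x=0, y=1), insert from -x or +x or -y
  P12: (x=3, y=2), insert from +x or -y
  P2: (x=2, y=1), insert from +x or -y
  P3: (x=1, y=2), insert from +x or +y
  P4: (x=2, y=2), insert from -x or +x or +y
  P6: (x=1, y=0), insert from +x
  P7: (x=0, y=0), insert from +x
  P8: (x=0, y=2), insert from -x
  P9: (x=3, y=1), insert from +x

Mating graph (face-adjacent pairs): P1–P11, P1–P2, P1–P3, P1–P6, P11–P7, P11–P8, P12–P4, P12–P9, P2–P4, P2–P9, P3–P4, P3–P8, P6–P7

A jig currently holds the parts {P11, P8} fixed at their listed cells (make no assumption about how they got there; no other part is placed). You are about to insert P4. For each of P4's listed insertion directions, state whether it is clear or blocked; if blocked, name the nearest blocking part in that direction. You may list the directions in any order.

+x: clear; +y: clear; -x: blocked by P8

-x: nearest on ray is P8@(0, 2) ⇒ blocked
+x: ray from P4(2, 2) has no placed part ⇒ clear
+y: ray from P4(2, 2) has no placed part ⇒ clear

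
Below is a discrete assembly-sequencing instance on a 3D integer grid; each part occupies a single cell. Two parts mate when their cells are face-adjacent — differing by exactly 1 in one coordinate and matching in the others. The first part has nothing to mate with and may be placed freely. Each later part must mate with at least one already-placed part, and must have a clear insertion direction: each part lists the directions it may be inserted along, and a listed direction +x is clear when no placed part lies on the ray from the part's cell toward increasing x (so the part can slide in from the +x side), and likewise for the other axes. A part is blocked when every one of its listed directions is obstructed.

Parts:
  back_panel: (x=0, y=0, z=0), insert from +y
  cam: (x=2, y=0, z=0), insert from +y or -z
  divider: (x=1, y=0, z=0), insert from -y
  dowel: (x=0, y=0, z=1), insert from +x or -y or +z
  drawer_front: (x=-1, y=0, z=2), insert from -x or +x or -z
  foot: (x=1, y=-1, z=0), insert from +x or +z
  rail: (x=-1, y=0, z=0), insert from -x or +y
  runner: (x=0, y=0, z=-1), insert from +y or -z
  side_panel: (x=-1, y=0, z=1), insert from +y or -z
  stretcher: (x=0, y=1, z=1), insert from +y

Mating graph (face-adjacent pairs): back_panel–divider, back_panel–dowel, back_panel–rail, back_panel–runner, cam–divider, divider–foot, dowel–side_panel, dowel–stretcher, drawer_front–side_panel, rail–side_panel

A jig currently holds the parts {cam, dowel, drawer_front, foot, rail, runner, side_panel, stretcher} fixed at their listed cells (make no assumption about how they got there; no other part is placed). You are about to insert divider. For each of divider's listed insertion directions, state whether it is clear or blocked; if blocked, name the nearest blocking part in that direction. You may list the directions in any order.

-y: blocked by foot

-y: nearest on ray is foot@(1, -1, 0) ⇒ blocked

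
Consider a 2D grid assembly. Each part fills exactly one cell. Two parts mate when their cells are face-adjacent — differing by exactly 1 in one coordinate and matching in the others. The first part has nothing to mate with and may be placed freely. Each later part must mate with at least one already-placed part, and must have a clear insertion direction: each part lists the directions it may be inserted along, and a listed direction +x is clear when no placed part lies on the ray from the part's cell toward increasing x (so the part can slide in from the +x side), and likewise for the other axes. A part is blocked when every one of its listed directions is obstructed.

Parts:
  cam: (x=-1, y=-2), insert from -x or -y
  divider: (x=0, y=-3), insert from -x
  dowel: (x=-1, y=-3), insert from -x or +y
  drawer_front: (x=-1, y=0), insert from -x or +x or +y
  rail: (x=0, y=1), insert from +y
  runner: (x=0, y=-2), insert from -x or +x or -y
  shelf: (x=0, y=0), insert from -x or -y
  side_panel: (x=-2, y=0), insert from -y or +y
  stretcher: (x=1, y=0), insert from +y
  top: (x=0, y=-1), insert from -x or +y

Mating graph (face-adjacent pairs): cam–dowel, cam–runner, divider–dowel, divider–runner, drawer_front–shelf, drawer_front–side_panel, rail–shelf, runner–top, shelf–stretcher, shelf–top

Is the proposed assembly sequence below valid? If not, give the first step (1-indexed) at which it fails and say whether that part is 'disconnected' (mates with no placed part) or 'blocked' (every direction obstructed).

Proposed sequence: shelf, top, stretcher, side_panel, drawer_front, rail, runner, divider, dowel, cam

Invalid at step 4 (disconnected)

1. shelf@(0, 0) [-x clear] — {shelf}
2. top@(0, -1) [-x clear] — {shelf, top}
3. stretcher@(1, 0) [+y clear] — {shelf, stretcher, top}
4. side_panel@(-2, 0) — no placed neighbour ⇒ disconnected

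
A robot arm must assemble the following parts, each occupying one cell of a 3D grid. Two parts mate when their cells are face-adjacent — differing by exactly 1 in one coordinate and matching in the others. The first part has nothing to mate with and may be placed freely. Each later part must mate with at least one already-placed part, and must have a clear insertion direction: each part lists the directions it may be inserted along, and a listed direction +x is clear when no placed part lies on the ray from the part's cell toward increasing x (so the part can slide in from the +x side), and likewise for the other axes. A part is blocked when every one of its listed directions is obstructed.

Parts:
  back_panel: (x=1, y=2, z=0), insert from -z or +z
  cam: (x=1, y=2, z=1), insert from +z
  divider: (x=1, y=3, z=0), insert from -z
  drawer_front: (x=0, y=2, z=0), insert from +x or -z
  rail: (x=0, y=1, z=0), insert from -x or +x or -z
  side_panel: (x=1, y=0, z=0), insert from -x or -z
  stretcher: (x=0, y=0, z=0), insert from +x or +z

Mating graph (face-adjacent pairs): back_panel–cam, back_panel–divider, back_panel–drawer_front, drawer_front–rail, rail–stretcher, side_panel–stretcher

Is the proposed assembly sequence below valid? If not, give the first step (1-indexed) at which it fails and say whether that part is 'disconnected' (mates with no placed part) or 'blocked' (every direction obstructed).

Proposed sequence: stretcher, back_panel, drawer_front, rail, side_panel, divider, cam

Invalid at step 2 (disconnected)

1. stretcher@(0, 0, 0) [+x clear] — {stretcher}
2. back_panel@(1, 2, 0) — no placed neighbour ⇒ disconnected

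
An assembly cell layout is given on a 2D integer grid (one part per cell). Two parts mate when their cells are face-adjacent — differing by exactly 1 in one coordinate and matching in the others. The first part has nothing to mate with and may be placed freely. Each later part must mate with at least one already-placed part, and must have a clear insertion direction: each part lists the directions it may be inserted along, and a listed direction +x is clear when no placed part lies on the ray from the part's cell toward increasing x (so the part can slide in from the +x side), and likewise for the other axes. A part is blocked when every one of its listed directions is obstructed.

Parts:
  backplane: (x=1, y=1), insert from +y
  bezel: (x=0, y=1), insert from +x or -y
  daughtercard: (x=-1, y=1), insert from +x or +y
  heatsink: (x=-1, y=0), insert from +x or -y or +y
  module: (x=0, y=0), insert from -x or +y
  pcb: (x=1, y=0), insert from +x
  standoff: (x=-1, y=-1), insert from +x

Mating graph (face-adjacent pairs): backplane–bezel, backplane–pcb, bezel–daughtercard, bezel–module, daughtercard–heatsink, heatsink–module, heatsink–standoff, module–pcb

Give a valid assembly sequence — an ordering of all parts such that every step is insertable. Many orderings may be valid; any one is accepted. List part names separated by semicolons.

standoff; heatsink; daughtercard; module; pcb; bezel; backplane

1. standoff@(-1, -1) [+x clear] — {standoff}
2. heatsink@(-1, 0) [+x clear] — {heatsink, standoff}
3. daughtercard@(-1, 1) [+x clear] — {daughtercard, heatsink, standoff}
4. module@(0, 0) [+y clear] — {daughtercard, heatsink, module, standoff}
5. pcb@(1, 0) [+x clear] — {daughtercard, heatsink, module, pcb, standoff}
6. bezel@(0, 1) [+x clear] — {bezel, daughtercard, heatsink, module, pcb, standoff}
7. backplane@(1, 1) [+y clear] — {backplane, bezel, daughtercard, heatsink, module, pcb, standoff}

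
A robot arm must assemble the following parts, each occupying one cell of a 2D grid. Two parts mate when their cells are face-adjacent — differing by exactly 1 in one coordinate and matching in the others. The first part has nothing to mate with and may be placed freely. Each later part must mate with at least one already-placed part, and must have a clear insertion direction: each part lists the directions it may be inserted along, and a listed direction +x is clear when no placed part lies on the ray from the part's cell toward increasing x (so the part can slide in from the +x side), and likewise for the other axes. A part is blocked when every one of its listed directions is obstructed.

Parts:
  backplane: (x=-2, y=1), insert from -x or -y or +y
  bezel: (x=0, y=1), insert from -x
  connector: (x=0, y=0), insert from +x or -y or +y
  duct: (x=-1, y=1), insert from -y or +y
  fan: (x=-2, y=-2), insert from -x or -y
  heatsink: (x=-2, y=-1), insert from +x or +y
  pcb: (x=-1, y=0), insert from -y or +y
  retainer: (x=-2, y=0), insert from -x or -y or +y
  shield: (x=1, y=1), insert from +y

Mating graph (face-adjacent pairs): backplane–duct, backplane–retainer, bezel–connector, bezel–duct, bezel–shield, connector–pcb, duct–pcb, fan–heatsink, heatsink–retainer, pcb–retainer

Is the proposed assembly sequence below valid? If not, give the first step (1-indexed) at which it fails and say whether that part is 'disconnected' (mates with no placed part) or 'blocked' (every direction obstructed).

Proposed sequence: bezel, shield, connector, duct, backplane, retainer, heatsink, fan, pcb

1. bezel@(0, 1) [-x clear] — {bezel}
2. shield@(1, 1) [+y clear] — {bezel, shield}
3. connector@(0, 0) [+x clear] — {bezel, connector, shield}
4. duct@(-1, 1) [-y clear] — {bezel, connector, duct, shield}
5. backplane@(-2, 1) [-x clear] — {backplane, bezel, connector, duct, shield}
6. retainer@(-2, 0) [-x clear] — {backplane, bezel, connector, duct, retainer, shield}
7. heatsink@(-2, -1) [+x clear] — {backplane, bezel, connector, duct, heatsink, retainer, shield}
8. fan@(-2, -2) [-x clear] — {backplane, bezel, connector, duct, fan, heatsink, retainer, shield}
9. pcb@(-1, 0) [-y clear] — {backplane, bezel, connector, duct, fan, heatsink, pcb, retainer, shield}

Valid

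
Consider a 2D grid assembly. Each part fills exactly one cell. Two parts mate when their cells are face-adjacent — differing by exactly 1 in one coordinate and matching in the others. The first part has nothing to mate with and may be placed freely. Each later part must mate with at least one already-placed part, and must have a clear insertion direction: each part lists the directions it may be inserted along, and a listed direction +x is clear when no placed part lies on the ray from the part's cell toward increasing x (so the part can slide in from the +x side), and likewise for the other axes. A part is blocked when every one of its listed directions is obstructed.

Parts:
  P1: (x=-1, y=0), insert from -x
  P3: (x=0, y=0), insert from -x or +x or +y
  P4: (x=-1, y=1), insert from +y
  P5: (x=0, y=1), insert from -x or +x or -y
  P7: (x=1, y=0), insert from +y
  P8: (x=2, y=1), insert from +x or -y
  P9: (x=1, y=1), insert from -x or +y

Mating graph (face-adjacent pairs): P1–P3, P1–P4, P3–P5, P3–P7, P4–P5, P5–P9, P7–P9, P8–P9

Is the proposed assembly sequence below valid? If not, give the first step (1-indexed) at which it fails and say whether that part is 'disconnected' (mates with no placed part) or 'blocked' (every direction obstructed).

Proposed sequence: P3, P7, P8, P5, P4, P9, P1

Invalid at step 3 (disconnected)

1. P3@(0, 0) [-x clear] — {P3}
2. P7@(1, 0) [+y clear] — {P3, P7}
3. P8@(2, 1) — no placed neighbour ⇒ disconnected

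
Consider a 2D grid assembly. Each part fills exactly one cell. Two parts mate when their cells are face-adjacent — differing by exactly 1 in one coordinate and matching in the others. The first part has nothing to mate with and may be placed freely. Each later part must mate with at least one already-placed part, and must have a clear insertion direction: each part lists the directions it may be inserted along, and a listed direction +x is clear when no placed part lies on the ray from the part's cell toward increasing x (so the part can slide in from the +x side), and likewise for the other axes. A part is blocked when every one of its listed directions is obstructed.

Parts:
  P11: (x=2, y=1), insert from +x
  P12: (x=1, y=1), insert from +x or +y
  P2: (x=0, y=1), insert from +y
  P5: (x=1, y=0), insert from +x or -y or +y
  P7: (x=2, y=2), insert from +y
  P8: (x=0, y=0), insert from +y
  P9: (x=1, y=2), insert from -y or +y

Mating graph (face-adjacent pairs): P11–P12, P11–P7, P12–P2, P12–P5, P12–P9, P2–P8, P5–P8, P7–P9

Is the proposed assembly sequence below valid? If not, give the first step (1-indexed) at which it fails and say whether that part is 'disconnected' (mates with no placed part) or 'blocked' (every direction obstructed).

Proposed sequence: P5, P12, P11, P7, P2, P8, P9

1. P5@(1, 0) [+x clear] — {P5}
2. P12@(1, 1) [+x clear] — {P12, P5}
3. P11@(2, 1) [+x clear] — {P11, P12, P5}
4. P7@(2, 2) [+y clear] — {P11, P12, P5, P7}
5. P2@(0, 1) [+y clear] — {P11, P12, P2, P5, P7}
6. P8@(0, 0) — +y all obstructed ⇒ blocked

Invalid at step 6 (blocked)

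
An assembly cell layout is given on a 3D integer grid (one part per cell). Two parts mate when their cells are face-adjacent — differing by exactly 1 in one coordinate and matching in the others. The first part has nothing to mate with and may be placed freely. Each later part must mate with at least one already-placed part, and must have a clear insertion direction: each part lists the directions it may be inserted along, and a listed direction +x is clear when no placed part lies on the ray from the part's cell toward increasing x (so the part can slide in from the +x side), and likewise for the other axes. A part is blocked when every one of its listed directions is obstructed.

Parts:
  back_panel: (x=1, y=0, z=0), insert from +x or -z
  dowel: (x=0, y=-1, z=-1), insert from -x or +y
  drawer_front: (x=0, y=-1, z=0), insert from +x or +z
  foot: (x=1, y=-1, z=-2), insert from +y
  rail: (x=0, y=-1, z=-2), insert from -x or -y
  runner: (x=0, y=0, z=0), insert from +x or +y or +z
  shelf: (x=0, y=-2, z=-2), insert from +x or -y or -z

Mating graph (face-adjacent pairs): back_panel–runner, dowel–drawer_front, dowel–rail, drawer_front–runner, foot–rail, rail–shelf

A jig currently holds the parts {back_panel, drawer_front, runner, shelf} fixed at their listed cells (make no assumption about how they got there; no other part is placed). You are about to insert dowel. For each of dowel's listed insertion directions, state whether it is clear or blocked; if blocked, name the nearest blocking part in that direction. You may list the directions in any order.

+y: clear; -x: clear

-x: ray from dowel(0, -1, -1) has no placed part ⇒ clear
+y: ray from dowel(0, -1, -1) has no placed part ⇒ clear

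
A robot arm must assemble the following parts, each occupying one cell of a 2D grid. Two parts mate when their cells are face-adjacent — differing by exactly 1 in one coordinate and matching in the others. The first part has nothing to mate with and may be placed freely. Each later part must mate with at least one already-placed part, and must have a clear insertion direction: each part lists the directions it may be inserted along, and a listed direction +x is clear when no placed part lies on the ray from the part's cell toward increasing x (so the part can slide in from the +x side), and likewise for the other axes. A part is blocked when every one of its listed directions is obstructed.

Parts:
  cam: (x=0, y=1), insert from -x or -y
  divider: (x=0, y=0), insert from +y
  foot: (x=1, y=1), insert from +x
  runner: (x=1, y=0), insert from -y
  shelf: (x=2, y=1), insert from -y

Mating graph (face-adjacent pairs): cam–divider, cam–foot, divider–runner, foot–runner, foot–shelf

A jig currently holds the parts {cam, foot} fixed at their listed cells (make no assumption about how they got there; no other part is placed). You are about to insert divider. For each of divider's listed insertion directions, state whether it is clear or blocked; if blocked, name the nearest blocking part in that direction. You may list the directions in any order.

+y: blocked by cam

+y: nearest on ray is cam@(0, 1) ⇒ blocked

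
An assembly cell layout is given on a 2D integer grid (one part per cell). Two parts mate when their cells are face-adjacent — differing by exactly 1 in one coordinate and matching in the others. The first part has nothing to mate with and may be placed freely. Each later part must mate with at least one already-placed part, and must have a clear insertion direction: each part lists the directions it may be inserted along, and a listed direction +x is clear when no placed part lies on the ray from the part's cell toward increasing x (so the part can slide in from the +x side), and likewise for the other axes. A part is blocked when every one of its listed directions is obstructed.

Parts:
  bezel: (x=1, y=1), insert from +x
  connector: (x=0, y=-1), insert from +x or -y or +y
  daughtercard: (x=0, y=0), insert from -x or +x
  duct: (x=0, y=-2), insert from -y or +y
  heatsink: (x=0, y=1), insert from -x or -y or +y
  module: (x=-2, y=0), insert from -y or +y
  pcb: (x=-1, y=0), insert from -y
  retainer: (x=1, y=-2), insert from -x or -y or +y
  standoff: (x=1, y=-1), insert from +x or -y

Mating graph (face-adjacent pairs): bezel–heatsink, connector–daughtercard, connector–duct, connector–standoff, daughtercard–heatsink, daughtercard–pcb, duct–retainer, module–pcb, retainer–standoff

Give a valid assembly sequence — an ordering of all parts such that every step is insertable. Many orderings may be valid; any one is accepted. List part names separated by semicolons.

daughtercard; connector; standoff; duct; heatsink; retainer; bezel; pcb; module

1. daughtercard@(0, 0) [-x clear] — {daughtercard}
2. connector@(0, -1) [+x clear] — {connector, daughtercard}
3. standoff@(1, -1) [+x clear] — {connector, daughtercard, standoff}
4. duct@(0, -2) [-y clear] — {connector, daughtercard, duct, standoff}
5. heatsink@(0, 1) [-x clear] — {connector, daughtercard, duct, heatsink, standoff}
6. retainer@(1, -2) [-y clear] — {connector, daughtercard, duct, heatsink, retainer, standoff}
7. bezel@(1, 1) [+x clear] — {bezel, connector, daughtercard, duct, heatsink, retainer, standoff}
8. pcb@(-1, 0) [-y clear] — {bezel, connector, daughtercard, duct, heatsink, pcb, retainer, standoff}
9. module@(-2, 0) [-y clear] — {bezel, connector, daughtercard, duct, heatsink, module, pcb, retainer, standoff}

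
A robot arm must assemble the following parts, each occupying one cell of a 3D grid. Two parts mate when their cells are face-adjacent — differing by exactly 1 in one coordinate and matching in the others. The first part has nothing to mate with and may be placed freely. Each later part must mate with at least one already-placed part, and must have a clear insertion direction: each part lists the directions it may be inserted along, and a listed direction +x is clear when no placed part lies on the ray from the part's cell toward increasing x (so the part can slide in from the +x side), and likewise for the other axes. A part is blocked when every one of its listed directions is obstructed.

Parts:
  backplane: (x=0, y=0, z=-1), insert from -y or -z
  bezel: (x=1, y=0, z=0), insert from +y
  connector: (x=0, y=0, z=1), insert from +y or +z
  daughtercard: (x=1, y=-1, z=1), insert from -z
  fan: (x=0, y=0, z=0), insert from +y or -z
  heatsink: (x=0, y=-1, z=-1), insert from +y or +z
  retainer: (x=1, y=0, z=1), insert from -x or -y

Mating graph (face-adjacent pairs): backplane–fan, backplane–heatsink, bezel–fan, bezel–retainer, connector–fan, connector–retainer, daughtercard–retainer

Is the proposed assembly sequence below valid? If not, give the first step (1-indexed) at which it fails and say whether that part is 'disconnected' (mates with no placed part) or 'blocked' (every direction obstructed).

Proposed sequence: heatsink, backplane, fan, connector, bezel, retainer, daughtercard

1. heatsink@(0, -1, -1) [+y clear] — {heatsink}
2. backplane@(0, 0, -1) [-z clear] — {backplane, heatsink}
3. fan@(0, 0, 0) [+y clear] — {backplane, fan, heatsink}
4. connector@(0, 0, 1) [+y clear] — {backplane, connector, fan, heatsink}
5. bezel@(1, 0, 0) [+y clear] — {backplane, bezel, connector, fan, heatsink}
6. retainer@(1, 0, 1) [-y clear] — {backplane, bezel, connector, fan, heatsink, retainer}
7. daughtercard@(1, -1, 1) [-z clear] — {backplane, bezel, connector, daughtercard, fan, heatsink, retainer}

Valid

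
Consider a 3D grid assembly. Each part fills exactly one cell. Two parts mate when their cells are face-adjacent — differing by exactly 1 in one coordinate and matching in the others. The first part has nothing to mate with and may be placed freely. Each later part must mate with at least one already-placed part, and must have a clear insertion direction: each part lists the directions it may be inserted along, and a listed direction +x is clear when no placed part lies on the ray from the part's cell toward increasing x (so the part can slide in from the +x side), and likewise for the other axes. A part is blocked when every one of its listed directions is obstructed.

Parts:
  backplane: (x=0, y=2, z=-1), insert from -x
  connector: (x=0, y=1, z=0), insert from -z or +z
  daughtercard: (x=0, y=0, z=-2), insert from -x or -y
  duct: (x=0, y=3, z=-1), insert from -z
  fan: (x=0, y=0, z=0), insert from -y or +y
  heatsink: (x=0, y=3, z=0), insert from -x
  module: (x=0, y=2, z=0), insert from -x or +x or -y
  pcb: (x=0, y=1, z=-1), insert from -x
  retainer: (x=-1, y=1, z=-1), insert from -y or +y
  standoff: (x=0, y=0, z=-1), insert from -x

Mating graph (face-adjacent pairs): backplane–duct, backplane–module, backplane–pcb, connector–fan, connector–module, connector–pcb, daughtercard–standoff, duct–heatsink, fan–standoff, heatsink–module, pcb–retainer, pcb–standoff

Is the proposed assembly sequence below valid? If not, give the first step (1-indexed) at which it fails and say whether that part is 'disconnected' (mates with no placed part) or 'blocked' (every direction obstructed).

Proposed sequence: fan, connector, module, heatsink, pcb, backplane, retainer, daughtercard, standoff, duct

1. fan@(0, 0, 0) [-y clear] — {fan}
2. connector@(0, 1, 0) [-z clear] — {connector, fan}
3. module@(0, 2, 0) [-x clear] — {connector, fan, module}
4. heatsink@(0, 3, 0) [-x clear] — {connector, fan, heatsink, module}
5. pcb@(0, 1, -1) [-x clear] — {connector, fan, heatsink, module, pcb}
6. backplane@(0, 2, -1) [-x clear] — {backplane, connector, fan, heatsink, module, pcb}
7. retainer@(-1, 1, -1) [-y clear] — {backplane, connector, fan, heatsink, module, pcb, retainer}
8. daughtercard@(0, 0, -2) — no placed neighbour ⇒ disconnected

Invalid at step 8 (disconnected)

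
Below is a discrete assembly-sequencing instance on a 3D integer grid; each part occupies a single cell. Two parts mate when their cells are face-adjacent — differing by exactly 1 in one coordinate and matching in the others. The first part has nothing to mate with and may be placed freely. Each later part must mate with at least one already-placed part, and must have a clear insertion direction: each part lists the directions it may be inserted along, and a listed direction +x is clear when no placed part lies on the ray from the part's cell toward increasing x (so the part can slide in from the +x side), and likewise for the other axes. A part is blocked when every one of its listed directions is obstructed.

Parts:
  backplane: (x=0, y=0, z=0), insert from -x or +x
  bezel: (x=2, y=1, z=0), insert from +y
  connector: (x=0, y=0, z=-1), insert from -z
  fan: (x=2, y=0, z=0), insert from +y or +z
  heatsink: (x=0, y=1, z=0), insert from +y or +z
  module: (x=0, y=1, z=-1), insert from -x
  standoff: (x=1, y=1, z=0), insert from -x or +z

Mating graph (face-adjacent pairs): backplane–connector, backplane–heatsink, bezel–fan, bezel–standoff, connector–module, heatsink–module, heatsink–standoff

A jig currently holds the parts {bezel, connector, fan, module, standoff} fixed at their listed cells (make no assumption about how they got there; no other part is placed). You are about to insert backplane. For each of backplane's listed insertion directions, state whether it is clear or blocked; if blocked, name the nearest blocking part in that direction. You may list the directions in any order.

-x: ray from backplane(0, 0, 0) has no placed part ⇒ clear
+x: nearest on ray is fan@(2, 0, 0) ⇒ blocked

+x: blocked by fan; -x: clear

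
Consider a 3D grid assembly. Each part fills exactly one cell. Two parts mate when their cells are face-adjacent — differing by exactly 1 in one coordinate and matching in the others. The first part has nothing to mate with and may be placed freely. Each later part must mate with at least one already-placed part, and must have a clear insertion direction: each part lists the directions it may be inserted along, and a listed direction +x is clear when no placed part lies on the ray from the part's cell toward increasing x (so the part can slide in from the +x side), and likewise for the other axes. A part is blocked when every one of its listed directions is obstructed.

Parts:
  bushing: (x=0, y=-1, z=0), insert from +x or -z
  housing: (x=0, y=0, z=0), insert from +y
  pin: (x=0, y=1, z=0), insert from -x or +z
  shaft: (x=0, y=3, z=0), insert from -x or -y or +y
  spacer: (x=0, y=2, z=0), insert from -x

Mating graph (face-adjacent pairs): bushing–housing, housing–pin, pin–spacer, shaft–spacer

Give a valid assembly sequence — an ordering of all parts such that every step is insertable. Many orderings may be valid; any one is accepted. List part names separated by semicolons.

housing; pin; bushing; spacer; shaft

1. housing@(0, 0, 0) [+y clear] — {housing}
2. pin@(0, 1, 0) [-x clear] — {housing, pin}
3. bushing@(0, -1, 0) [+x clear] — {bushing, housing, pin}
4. spacer@(0, 2, 0) [-x clear] — {bushing, housing, pin, spacer}
5. shaft@(0, 3, 0) [-x clear] — {bushing, housing, pin, shaft, spacer}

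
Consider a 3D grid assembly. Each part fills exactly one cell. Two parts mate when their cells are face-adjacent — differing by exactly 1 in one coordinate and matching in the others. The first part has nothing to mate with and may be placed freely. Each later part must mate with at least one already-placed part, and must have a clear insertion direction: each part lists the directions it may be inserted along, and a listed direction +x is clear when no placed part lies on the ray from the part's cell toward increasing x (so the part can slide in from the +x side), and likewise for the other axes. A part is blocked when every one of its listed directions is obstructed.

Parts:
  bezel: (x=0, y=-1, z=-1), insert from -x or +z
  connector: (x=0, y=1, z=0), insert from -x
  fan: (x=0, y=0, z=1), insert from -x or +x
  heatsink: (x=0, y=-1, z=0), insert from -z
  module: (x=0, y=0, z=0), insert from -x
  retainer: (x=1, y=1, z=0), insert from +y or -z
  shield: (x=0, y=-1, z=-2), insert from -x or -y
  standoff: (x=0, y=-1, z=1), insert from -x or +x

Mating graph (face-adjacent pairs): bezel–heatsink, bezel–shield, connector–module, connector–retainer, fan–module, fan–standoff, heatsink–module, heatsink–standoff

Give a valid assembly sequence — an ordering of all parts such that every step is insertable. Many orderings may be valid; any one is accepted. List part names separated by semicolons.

module; fan; connector; heatsink; bezel; shield; standoff; retainer

1. module@(0, 0, 0) [-x clear] — {module}
2. fan@(0, 0, 1) [-x clear] — {fan, module}
3. connector@(0, 1, 0) [-x clear] — {connector, fan, module}
4. heatsink@(0, -1, 0) [-z clear] — {connector, fan, heatsink, module}
5. bezel@(0, -1, -1) [-x clear] — {bezel, connector, fan, heatsink, module}
6. shield@(0, -1, -2) [-x clear] — {bezel, connector, fan, heatsink, module, shield}
7. standoff@(0, -1, 1) [-x clear] — {bezel, connector, fan, heatsink, module, shield, standoff}
8. retainer@(1, 1, 0) [+y clear] — {bezel, connector, fan, heatsink, module, retainer, shield, standoff}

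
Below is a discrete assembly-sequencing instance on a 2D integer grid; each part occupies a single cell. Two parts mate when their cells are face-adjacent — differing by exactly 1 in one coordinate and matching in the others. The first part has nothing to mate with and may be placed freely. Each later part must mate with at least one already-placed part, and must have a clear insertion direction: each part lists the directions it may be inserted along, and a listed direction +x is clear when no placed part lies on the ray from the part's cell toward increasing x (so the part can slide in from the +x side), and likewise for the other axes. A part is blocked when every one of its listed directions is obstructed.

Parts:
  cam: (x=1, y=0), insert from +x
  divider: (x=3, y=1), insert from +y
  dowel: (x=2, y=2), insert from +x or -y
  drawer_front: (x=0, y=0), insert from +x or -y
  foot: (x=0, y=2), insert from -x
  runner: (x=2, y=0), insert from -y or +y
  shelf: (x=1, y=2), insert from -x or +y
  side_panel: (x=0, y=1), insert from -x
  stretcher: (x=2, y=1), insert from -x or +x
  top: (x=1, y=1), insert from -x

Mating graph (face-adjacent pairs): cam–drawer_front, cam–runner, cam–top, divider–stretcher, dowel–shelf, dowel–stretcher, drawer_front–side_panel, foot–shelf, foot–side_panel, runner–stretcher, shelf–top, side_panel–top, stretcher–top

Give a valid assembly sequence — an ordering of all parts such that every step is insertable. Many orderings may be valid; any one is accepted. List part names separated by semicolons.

1. shelf@(1, 2) [-x clear] — {shelf}
2. foot@(0, 2) [-x clear] — {foot, shelf}
3. dowel@(2, 2) [+x clear] — {dowel, foot, shelf}
4. stretcher@(2, 1) [-x clear] — {dowel, foot, shelf, stretcher}
5. divider@(3, 1) [+y clear] — {divider, dowel, foot, shelf, stretcher}
6. top@(1, 1) [-x clear] — {divider, dowel, foot, shelf, stretcher, top}
7. cam@(1, 0) [+x clear] — {cam, divider, dowel, foot, shelf, stretcher, top}
8. drawer_front@(0, 0) [-y clear] — {cam, divider, dowel, drawer_front, foot, shelf, stretcher, top}
9. runner@(2, 0) [-y clear] — {cam, divider, dowel, drawer_front, foot, runner, shelf, stretcher, top}
10. side_panel@(0, 1) [-x clear] — {cam, divider, dowel, drawer_front, foot, runner, shelf, side_panel, stretcher, top}

shelf; foot; dowel; stretcher; divider; top; cam; drawer_front; runner; side_panel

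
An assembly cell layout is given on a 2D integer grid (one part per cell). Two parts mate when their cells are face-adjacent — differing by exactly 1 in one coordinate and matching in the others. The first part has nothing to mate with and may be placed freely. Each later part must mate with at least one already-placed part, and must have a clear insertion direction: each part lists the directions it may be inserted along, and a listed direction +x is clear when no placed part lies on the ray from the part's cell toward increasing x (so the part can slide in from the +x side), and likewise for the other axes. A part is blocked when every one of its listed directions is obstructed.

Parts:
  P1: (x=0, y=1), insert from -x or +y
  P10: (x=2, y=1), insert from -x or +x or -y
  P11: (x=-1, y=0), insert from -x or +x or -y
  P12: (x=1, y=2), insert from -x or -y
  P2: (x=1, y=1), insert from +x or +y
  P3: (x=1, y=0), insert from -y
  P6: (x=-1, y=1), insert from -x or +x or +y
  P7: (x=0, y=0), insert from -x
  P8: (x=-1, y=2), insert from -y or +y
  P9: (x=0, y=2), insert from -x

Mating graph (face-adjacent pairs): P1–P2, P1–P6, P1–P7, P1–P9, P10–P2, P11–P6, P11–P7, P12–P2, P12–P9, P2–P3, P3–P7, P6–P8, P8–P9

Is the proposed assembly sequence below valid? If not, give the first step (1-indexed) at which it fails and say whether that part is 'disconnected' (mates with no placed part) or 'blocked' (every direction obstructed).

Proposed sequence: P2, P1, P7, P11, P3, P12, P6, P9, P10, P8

1. P2@(1, 1) [+x clear] — {P2}
2. P1@(0, 1) [-x clear] — {P1, P2}
3. P7@(0, 0) [-x clear] — {P1, P2, P7}
4. P11@(-1, 0) [-x clear] — {P1, P11, P2, P7}
5. P3@(1, 0) [-y clear] — {P1, P11, P2, P3, P7}
6. P12@(1, 2) [-x clear] — {P1, P11, P12, P2, P3, P7}
7. P6@(-1, 1) [-x clear] — {P1, P11, P12, P2, P3, P6, P7}
8. P9@(0, 2) [-x clear] — {P1, P11, P12, P2, P3, P6, P7, P9}
9. P10@(2, 1) [+x clear] — {P1, P10, P11, P12, P2, P3, P6, P7, P9}
10. P8@(-1, 2) [+y clear] — {P1, P10, P11, P12, P2, P3, P6, P7, P8, P9}

Valid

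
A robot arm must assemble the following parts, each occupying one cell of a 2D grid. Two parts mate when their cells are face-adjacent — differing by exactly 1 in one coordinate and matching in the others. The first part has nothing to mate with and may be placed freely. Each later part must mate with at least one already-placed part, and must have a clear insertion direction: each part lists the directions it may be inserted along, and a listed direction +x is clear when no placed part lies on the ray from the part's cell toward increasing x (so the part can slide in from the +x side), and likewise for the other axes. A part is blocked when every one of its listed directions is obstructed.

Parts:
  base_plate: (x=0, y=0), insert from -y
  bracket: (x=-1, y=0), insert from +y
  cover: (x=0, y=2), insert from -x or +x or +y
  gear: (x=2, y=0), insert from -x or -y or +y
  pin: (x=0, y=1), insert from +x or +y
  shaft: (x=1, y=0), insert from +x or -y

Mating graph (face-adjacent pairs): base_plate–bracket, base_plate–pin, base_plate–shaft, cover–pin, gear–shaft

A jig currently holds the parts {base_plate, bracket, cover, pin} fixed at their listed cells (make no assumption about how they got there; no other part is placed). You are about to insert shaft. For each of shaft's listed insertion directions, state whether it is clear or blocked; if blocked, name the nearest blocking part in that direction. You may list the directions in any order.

+x: clear; -y: clear

+x: ray from shaft(1, 0) has no placed part ⇒ clear
-y: ray from shaft(1, 0) has no placed part ⇒ clear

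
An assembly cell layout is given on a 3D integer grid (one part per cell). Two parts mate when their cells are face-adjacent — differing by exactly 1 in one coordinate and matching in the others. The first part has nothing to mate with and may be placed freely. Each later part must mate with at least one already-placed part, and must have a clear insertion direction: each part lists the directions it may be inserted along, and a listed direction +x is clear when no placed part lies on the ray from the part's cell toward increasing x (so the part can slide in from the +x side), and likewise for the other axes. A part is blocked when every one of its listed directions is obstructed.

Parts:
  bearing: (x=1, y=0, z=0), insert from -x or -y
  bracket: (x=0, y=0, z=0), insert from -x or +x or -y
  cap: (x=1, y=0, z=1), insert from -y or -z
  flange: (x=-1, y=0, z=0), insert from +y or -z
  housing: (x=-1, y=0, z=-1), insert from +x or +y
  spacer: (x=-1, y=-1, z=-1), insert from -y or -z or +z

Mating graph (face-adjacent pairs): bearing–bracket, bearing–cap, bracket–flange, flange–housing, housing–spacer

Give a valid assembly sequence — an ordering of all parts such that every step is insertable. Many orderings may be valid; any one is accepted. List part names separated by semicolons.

1. housing@(-1, 0, -1) [+x clear] — {housing}
2. flange@(-1, 0, 0) [+y clear] — {flange, housing}
3. bracket@(0, 0, 0) [+x clear] — {bracket, flange, housing}
4. bearing@(1, 0, 0) [-y clear] — {bearing, bracket, flange, housing}
5. cap@(1, 0, 1) [-y clear] — {bearing, bracket, cap, flange, housing}
6. spacer@(-1, -1, -1) [-y clear] — {bearing, bracket, cap, flange, housing, spacer}

housing; flange; bracket; bearing; cap; spacer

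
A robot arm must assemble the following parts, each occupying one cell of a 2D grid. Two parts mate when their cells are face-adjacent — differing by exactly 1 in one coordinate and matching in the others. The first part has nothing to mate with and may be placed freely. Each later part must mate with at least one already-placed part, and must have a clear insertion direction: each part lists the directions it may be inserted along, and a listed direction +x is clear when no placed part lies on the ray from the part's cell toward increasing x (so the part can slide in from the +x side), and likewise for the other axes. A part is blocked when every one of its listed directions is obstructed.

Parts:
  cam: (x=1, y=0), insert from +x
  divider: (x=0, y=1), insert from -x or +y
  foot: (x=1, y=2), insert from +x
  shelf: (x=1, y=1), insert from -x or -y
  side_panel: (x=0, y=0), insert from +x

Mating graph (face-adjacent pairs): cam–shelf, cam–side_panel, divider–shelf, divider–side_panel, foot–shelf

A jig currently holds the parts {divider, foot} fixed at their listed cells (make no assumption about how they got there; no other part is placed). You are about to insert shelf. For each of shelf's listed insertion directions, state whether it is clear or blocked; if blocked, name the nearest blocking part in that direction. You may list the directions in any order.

-x: nearest on ray is divider@(0, 1) ⇒ blocked
-y: ray from shelf(1, 1) has no placed part ⇒ clear

-x: blocked by divider; -y: clear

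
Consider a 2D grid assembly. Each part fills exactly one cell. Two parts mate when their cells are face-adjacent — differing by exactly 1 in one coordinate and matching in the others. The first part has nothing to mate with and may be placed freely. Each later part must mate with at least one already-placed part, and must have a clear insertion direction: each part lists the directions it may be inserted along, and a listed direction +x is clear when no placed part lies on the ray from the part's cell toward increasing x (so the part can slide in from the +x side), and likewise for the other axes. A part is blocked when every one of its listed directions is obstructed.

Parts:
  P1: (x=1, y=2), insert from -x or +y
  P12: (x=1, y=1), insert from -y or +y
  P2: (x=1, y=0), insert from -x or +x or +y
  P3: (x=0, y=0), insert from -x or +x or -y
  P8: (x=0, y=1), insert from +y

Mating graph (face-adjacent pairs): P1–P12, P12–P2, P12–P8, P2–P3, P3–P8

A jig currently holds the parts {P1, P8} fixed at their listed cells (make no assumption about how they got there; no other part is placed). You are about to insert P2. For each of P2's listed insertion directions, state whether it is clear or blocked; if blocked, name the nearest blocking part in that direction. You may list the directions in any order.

+x: clear; +y: blocked by P1; -x: clear

-x: ray from P2(1, 0) has no placed part ⇒ clear
+x: ray from P2(1, 0) has no placed part ⇒ clear
+y: nearest on ray is P1@(1, 2) ⇒ blocked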